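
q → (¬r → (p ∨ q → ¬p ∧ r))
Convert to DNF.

q → (¬r → (p ∨ q → ¬p ∧ r))
≡ ¬q ∨ (¬r → (p ∨ q → ¬p ∧ r))   — eliminate →
≡ ¬q ∨ ¬¬r ∨ (p ∨ q → ¬p ∧ r)   — eliminate →
≡ ¬q ∨ ¬¬r ∨ ¬(p ∨ q) ∨ ¬p ∧ r   — eliminate →
≡ ¬q ∨ r ∨ ¬(p ∨ q) ∨ ¬p ∧ r   — double negation
≡ ¬q ∨ r ∨ ¬p ∧ ¬q ∨ ¬p ∧ r   — De Morgan
≡ ¬q ∨ r   — simplify

¬q ∨ r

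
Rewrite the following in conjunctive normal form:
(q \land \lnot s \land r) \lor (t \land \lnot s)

(q \land \lnot s \land r) \lor (t \land \lnot s)
= (q \lor t) \land (q \lor \lnot s) \land (\lnot s \lor t) \land (\lnot s \lor \lnot s) \land (r \lor t) \land (r \lor \lnot s)   [distribute \lor over \land]
= (q \lor t) \land \lnot s \land (r \lor t)   [simplify]

(q \lor t) \land \lnot s \land (r \lor t)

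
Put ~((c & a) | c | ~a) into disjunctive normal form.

~c & a

~((c & a) | c | ~a)
⇔ ~(c & a) & ~c & ~~a   — De Morgan
⇔ (~c | ~a) & ~c & ~~a   — De Morgan
⇔ (~c | ~a) & ~c & a   — double negation
⇔ (~c & ~c & a) | (~a & ~c & a)   — distribute & over |
⇔ ~c & a   — simplify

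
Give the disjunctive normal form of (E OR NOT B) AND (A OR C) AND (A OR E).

(E OR NOT B) AND (A OR C) AND (A OR E)
⇔ (E AND A AND A) OR (E AND A AND E) OR (E AND C AND A) OR (E AND C AND E) OR (NOT B AND A AND A) OR (NOT B AND A AND E) OR (NOT B AND C AND A) OR (NOT B AND C AND E)   [distribute AND over OR]
⇔ (E AND A) OR (E AND C) OR (NOT B AND A)   [simplify]

(E AND A) OR (E AND C) OR (NOT B AND A)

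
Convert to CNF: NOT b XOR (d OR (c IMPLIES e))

(NOT b OR d OR NOT c OR e) AND (b OR NOT d) AND (b OR c) AND (b OR NOT e)

NOT b XOR (d OR (c IMPLIES e))
= (NOT b OR d OR (c IMPLIES e)) AND NOT (NOT b AND (d OR (c IMPLIES e)))   [expand XOR]
= (NOT b OR d OR NOT c OR e) AND NOT (NOT b AND (d OR (c IMPLIES e)))   [eliminate IMPLIES]
= (NOT b OR d OR NOT c OR e) AND NOT (NOT b AND (d OR NOT c OR e))   [eliminate IMPLIES]
= (NOT b OR d OR NOT c OR e) AND (NOT NOT b OR NOT (d OR NOT c OR e))   [De Morgan]
= (NOT b OR d OR NOT c OR e) AND (b OR NOT (d OR NOT c OR e))   [double negation]
= (NOT b OR d OR NOT c OR e) AND (b OR (NOT d AND NOT NOT c AND NOT e))   [De Morgan]
= (NOT b OR d OR NOT c OR e) AND (b OR (NOT d AND c AND NOT e))   [double negation]
= (NOT b OR d OR NOT c OR e) AND (b OR NOT d) AND (b OR c) AND (b OR NOT e)   [distribute OR over AND]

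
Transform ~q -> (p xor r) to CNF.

(q | p | r) & (q | ~p | ~r)

~q -> (p xor r)
≡ ~~q | (p xor r)
≡ ~~q | ((p | r) & ~(p & r))
≡ q | ((p | r) & ~(p & r))
≡ q | ((p | r) & (~p | ~r))
≡ (q | p | r) & (q | ~p | ~r)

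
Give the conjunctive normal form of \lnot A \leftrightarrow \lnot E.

(A \lor \lnot E) \land (E \lor \lnot A)

\lnot A \leftrightarrow \lnot E
= (\lnot A \to \lnot E) \land (\lnot E \to \lnot A)   — eliminate \leftrightarrow
= (\lnot \lnot A \lor \lnot E) \land (\lnot E \to \lnot A)   — eliminate \to
= (\lnot \lnot A \lor \lnot E) \land (\lnot \lnot E \lor \lnot A)   — eliminate \to
= (A \lor \lnot E) \land (\lnot \lnot E \lor \lnot A)   — double negation
= (A \lor \lnot E) \land (E \lor \lnot A)   — double negation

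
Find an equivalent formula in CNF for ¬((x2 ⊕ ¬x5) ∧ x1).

¬((x2 ⊕ ¬x5) ∧ x1)
≡ ¬((x2 ∨ ¬x5) ∧ ¬(x2 ∧ ¬x5) ∧ x1)   [expand ⊕]
≡ ¬(x2 ∨ ¬x5) ∨ ¬¬(x2 ∧ ¬x5) ∨ ¬x1   [De Morgan]
≡ (¬x2 ∧ ¬¬x5) ∨ ¬¬(x2 ∧ ¬x5) ∨ ¬x1   [De Morgan]
≡ (¬x2 ∧ x5) ∨ ¬¬(x2 ∧ ¬x5) ∨ ¬x1   [double negation]
≡ (¬x2 ∧ x5) ∨ (x2 ∧ ¬x5) ∨ ¬x1   [double negation]
≡ (¬x2 ∨ x2 ∨ ¬x1) ∧ (¬x2 ∨ ¬x5 ∨ ¬x1) ∧ (x5 ∨ x2 ∨ ¬x1) ∧ (x5 ∨ ¬x5 ∨ ¬x1)   [distribute ∨ over ∧]
≡ (¬x2 ∨ ¬x5 ∨ ¬x1) ∧ (x5 ∨ x2 ∨ ¬x1)   [simplify]

(¬x2 ∨ ¬x5 ∨ ¬x1) ∧ (x5 ∨ x2 ∨ ¬x1)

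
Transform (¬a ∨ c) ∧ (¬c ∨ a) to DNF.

(¬a ∨ c) ∧ (¬c ∨ a)
≡ (¬a ∧ ¬c) ∨ (¬a ∧ a) ∨ (c ∧ ¬c) ∨ (c ∧ a)   [distribute ∧ over ∨]
≡ (¬a ∧ ¬c) ∨ (c ∧ a)   [simplify]

(¬a ∧ ¬c) ∨ (c ∧ a)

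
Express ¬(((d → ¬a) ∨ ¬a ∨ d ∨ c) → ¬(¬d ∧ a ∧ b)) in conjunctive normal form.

¬d ∧ a ∧ b

¬(((d → ¬a) ∨ ¬a ∨ d ∨ c) → ¬(¬d ∧ a ∧ b))
≡ ¬(¬((d → ¬a) ∨ ¬a ∨ d ∨ c) ∨ ¬(¬d ∧ a ∧ b))   — eliminate →
≡ ¬(¬(¬d ∨ ¬a ∨ ¬a ∨ d ∨ c) ∨ ¬(¬d ∧ a ∧ b))   — eliminate →
≡ ¬¬(¬d ∨ ¬a ∨ ¬a ∨ d ∨ c) ∧ ¬¬(¬d ∧ a ∧ b)   — De Morgan
≡ (¬d ∨ ¬a ∨ ¬a ∨ d ∨ c) ∧ ¬¬(¬d ∧ a ∧ b)   — double negation
≡ (¬d ∨ ¬a ∨ ¬a ∨ d ∨ c) ∧ ¬d ∧ a ∧ b   — double negation
≡ ¬d ∧ a ∧ b   — simplify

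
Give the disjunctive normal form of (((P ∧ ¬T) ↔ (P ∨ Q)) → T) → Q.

(¬P ∧ ¬Q ∧ ¬T) ∨ (P ∧ ¬T) ∨ Q

(((P ∧ ¬T) ↔ (P ∨ Q)) → T) → Q
≡ ¬(((P ∧ ¬T) ↔ (P ∨ Q)) → T) ∨ Q   [eliminate →]
≡ ¬(¬((P ∧ ¬T) ↔ (P ∨ Q)) ∨ T) ∨ Q   [eliminate →]
≡ ¬(¬(((P ∧ ¬T) → (P ∨ Q)) ∧ ((P ∨ Q) → (P ∧ ¬T))) ∨ T) ∨ Q   [eliminate ↔]
≡ ¬(¬((¬(P ∧ ¬T) ∨ P ∨ Q) ∧ ((P ∨ Q) → (P ∧ ¬T))) ∨ T) ∨ Q   [eliminate →]
≡ ¬(¬((¬(P ∧ ¬T) ∨ P ∨ Q) ∧ (¬(P ∨ Q) ∨ (P ∧ ¬T))) ∨ T) ∨ Q   [eliminate →]
≡ (¬¬((¬(P ∧ ¬T) ∨ P ∨ Q) ∧ (¬(P ∨ Q) ∨ (P ∧ ¬T))) ∧ ¬T) ∨ Q   [De Morgan]
≡ ((¬(P ∧ ¬T) ∨ P ∨ Q) ∧ (¬(P ∨ Q) ∨ (P ∧ ¬T)) ∧ ¬T) ∨ Q   [double negation]
≡ ((¬P ∨ ¬¬T ∨ P ∨ Q) ∧ (¬(P ∨ Q) ∨ (P ∧ ¬T)) ∧ ¬T) ∨ Q   [De Morgan]
≡ ((¬P ∨ T ∨ P ∨ Q) ∧ (¬(P ∨ Q) ∨ (P ∧ ¬T)) ∧ ¬T) ∨ Q   [double negation]
≡ ((¬P ∨ T ∨ P ∨ Q) ∧ ((¬P ∧ ¬Q) ∨ (P ∧ ¬T)) ∧ ¬T) ∨ Q   [De Morgan]
≡ (¬P ∧ ¬P ∧ ¬Q ∧ ¬T) ∨ (¬P ∧ P ∧ ¬T ∧ ¬T) ∨ (T ∧ ¬P ∧ ¬Q ∧ ¬T) ∨ (T ∧ P ∧ ¬T ∧ ¬T) ∨ (P ∧ ¬P ∧ ¬Q ∧ ¬T) ∨ (P ∧ P ∧ ¬T ∧ ¬T) ∨ (Q ∧ ¬P ∧ ¬Q ∧ ¬T) ∨ (Q ∧ P ∧ ¬T ∧ ¬T) ∨ Q   [distribute ∧ over ∨]
≡ (¬P ∧ ¬Q ∧ ¬T) ∨ (P ∧ ¬T) ∨ Q   [simplify]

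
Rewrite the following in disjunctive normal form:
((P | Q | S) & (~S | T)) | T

((P | Q | S) & (~S | T)) | T
≡ (P & ~S) | (P & T) | (Q & ~S) | (Q & T) | (S & ~S) | (S & T) | T   — distribute & over |
≡ (P & ~S) | (Q & ~S) | T   — simplify

(P & ~S) | (Q & ~S) | T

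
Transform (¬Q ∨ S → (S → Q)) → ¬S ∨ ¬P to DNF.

¬Q ∧ S ∨ ¬S ∨ ¬P

(¬Q ∨ S → (S → Q)) → ¬S ∨ ¬P
≡ ¬(¬Q ∨ S → (S → Q)) ∨ ¬S ∨ ¬P   [eliminate →]
≡ ¬(¬(¬Q ∨ S) ∨ (S → Q)) ∨ ¬S ∨ ¬P   [eliminate →]
≡ ¬(¬(¬Q ∨ S) ∨ ¬S ∨ Q) ∨ ¬S ∨ ¬P   [eliminate →]
≡ ¬¬(¬Q ∨ S) ∧ ¬¬S ∧ ¬Q ∨ ¬S ∨ ¬P   [De Morgan]
≡ (¬Q ∨ S) ∧ ¬¬S ∧ ¬Q ∨ ¬S ∨ ¬P   [double negation]
≡ (¬Q ∨ S) ∧ S ∧ ¬Q ∨ ¬S ∨ ¬P   [double negation]
≡ ¬Q ∧ S ∧ ¬Q ∨ S ∧ S ∧ ¬Q ∨ ¬S ∨ ¬P   [distribute ∧ over ∨]
≡ ¬Q ∧ S ∨ ¬S ∨ ¬P   [simplify]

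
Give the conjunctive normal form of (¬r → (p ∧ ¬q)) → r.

¬p ∨ q ∨ r

(¬r → (p ∧ ¬q)) → r
≡ ¬(¬r → (p ∧ ¬q)) ∨ r   [eliminate →]
≡ ¬(¬¬r ∨ (p ∧ ¬q)) ∨ r   [eliminate →]
≡ (¬¬¬r ∧ ¬(p ∧ ¬q)) ∨ r   [De Morgan]
≡ (¬r ∧ ¬(p ∧ ¬q)) ∨ r   [double negation]
≡ (¬r ∧ (¬p ∨ ¬¬q)) ∨ r   [De Morgan]
≡ (¬r ∧ (¬p ∨ q)) ∨ r   [double negation]
≡ (¬r ∨ r) ∧ (¬p ∨ q ∨ r)   [distribute ∨ over ∧]
≡ ¬p ∨ q ∨ r   [simplify]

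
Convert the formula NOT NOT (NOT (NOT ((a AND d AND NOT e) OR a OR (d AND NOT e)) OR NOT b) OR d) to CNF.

(a OR d) AND (b OR d)

NOT NOT (NOT (NOT ((a AND d AND NOT e) OR a OR (d AND NOT e)) OR NOT b) OR d)
≡ NOT (NOT ((a AND d AND NOT e) OR a OR (d AND NOT e)) OR NOT b) OR d
≡ (NOT NOT ((a AND d AND NOT e) OR a OR (d AND NOT e)) AND NOT NOT b) OR d
≡ (((a AND d AND NOT e) OR a OR (d AND NOT e)) AND NOT NOT b) OR d
≡ (((a AND d AND NOT e) OR a OR (d AND NOT e)) AND b) OR d
≡ (a OR a OR d OR d) AND (a OR a OR NOT e OR d) AND (d OR a OR d OR d) AND (d OR a OR NOT e OR d) AND (NOT e OR a OR d OR d) AND (NOT e OR a OR NOT e OR d) AND (b OR d)
≡ (a OR d) AND (b OR d)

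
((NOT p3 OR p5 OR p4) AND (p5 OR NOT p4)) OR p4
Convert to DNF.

((NOT p3 OR p5 OR p4) AND (p5 OR NOT p4)) OR p4
⇔ (NOT p3 AND p5) OR (NOT p3 AND NOT p4) OR (p5 AND p5) OR (p5 AND NOT p4) OR (p4 AND p5) OR (p4 AND NOT p4) OR p4   — distribute AND over OR
⇔ (NOT p3 AND NOT p4) OR p5 OR p4   — simplify

(NOT p3 AND NOT p4) OR p5 OR p4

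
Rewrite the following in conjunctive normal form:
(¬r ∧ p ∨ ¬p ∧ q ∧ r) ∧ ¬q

(¬r ∧ p ∨ ¬p ∧ q ∧ r) ∧ ¬q
≡ (¬r ∨ ¬p) ∧ (¬r ∨ q) ∧ (¬r ∨ r) ∧ (p ∨ ¬p) ∧ (p ∨ q) ∧ (p ∨ r) ∧ ¬q   — distribute ∨ over ∧
≡ (¬r ∨ ¬p) ∧ (¬r ∨ q) ∧ (p ∨ q) ∧ (p ∨ r) ∧ ¬q   — simplify

(¬r ∨ ¬p) ∧ (¬r ∨ q) ∧ (p ∨ q) ∧ (p ∨ r) ∧ ¬q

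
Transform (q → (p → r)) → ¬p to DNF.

q ∧ p ∧ ¬r ∨ ¬p

(q → (p → r)) → ¬p
= ¬(q → (p → r)) ∨ ¬p   [eliminate →]
= ¬(¬q ∨ (p → r)) ∨ ¬p   [eliminate →]
= ¬(¬q ∨ ¬p ∨ r) ∨ ¬p   [eliminate →]
= ¬¬q ∧ ¬¬p ∧ ¬r ∨ ¬p   [De Morgan]
= q ∧ ¬¬p ∧ ¬r ∨ ¬p   [double negation]
= q ∧ p ∧ ¬r ∨ ¬p   [double negation]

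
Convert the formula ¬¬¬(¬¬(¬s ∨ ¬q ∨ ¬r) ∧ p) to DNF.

s ∧ q ∧ r ∨ ¬p

¬¬¬(¬¬(¬s ∨ ¬q ∨ ¬r) ∧ p)
≡ ¬(¬¬(¬s ∨ ¬q ∨ ¬r) ∧ p)
≡ ¬¬¬(¬s ∨ ¬q ∨ ¬r) ∨ ¬p
≡ ¬(¬s ∨ ¬q ∨ ¬r) ∨ ¬p
≡ ¬¬s ∧ ¬¬q ∧ ¬¬r ∨ ¬p
≡ s ∧ ¬¬q ∧ ¬¬r ∨ ¬p
≡ s ∧ q ∧ ¬¬r ∨ ¬p
≡ s ∧ q ∧ r ∨ ¬p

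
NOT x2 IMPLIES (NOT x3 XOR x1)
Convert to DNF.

x2 OR (NOT x3 AND NOT x1) OR (x3 AND x1)

NOT x2 IMPLIES (NOT x3 XOR x1)
= NOT NOT x2 OR (NOT x3 XOR x1)   [eliminate IMPLIES]
= NOT NOT x2 OR (NOT x3 AND NOT x1) OR (NOT NOT x3 AND x1)   [expand XOR]
= x2 OR (NOT x3 AND NOT x1) OR (NOT NOT x3 AND x1)   [double negation]
= x2 OR (NOT x3 AND NOT x1) OR (x3 AND x1)   [double negation]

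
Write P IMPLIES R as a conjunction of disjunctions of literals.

P IMPLIES R
⇔ NOT P OR R   — eliminate IMPLIES

NOT P OR R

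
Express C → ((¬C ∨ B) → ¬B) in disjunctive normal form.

C → ((¬C ∨ B) → ¬B)
= ¬C ∨ ((¬C ∨ B) → ¬B)   (eliminate →)
= ¬C ∨ ¬(¬C ∨ B) ∨ ¬B   (eliminate →)
= ¬C ∨ (¬¬C ∧ ¬B) ∨ ¬B   (De Morgan)
= ¬C ∨ (C ∧ ¬B) ∨ ¬B   (double negation)
= ¬C ∨ ¬B   (simplify)

¬C ∨ ¬B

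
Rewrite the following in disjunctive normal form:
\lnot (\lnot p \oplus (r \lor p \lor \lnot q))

(r \land \lnot p) \lor (\lnot q \land \lnot p)

\lnot (\lnot p \oplus (r \lor p \lor \lnot q))
= \lnot ((\lnot p \land \lnot (r \lor p \lor \lnot q)) \lor (\lnot \lnot p \land (r \lor p \lor \lnot q)))   [expand \oplus]
= \lnot (\lnot p \land \lnot (r \lor p \lor \lnot q)) \land \lnot (\lnot \lnot p \land (r \lor p \lor \lnot q))   [De Morgan]
= (\lnot \lnot p \lor \lnot \lnot (r \lor p \lor \lnot q)) \land \lnot (\lnot \lnot p \land (r \lor p \lor \lnot q))   [De Morgan]
= (p \lor \lnot \lnot (r \lor p \lor \lnot q)) \land \lnot (\lnot \lnot p \land (r \lor p \lor \lnot q))   [double negation]
= (p \lor r \lor p \lor \lnot q) \land \lnot (\lnot \lnot p \land (r \lor p \lor \lnot q))   [double negation]
= (p \lor r \lor p \lor \lnot q) \land (\lnot \lnot \lnot p \lor \lnot (r \lor p \lor \lnot q))   [De Morgan]
= (p \lor r \lor p \lor \lnot q) \land (\lnot p \lor \lnot (r \lor p \lor \lnot q))   [double negation]
= (p \lor r \lor p \lor \lnot q) \land (\lnot p \lor (\lnot r \land \lnot p \land \lnot \lnot q))   [De Morgan]
= (p \lor r \lor p \lor \lnot q) \land (\lnot p \lor (\lnot r \land \lnot p \land q))   [double negation]
= (p \land \lnot p) \lor (p \land \lnot r \land \lnot p \land q) \lor (r \land \lnot p) \lor (r \land \lnot r \land \lnot p \land q) \lor (p \land \lnot p) \lor (p \land \lnot r \land \lnot p \land q) \lor (\lnot q \land \lnot p) \lor (\lnot q \land \lnot r \land \lnot p \land q)   [distribute \land over \lor]
= (r \land \lnot p) \lor (\lnot q \land \lnot p)   [simplify]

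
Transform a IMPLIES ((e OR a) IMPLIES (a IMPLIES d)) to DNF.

NOT a OR d

a IMPLIES ((e OR a) IMPLIES (a IMPLIES d))
= NOT a OR ((e OR a) IMPLIES (a IMPLIES d))   — eliminate IMPLIES
= NOT a OR NOT (e OR a) OR (a IMPLIES d)   — eliminate IMPLIES
= NOT a OR NOT (e OR a) OR NOT a OR d   — eliminate IMPLIES
= NOT a OR (NOT e AND NOT a) OR NOT a OR d   — De Morgan
= NOT a OR d   — simplify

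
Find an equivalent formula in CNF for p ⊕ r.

p ⊕ r
≡ (p ∨ r) ∧ ¬(p ∧ r)   [expand ⊕]
≡ (p ∨ r) ∧ (¬p ∨ ¬r)   [De Morgan]

(p ∨ r) ∧ (¬p ∨ ¬r)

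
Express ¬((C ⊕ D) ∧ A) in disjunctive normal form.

¬C ∧ ¬D ∨ D ∧ C ∨ ¬A

¬((C ⊕ D) ∧ A)
≡ ¬((C ∧ ¬D ∨ ¬C ∧ D) ∧ A)   (expand ⊕)
≡ ¬(C ∧ ¬D ∨ ¬C ∧ D) ∨ ¬A   (De Morgan)
≡ ¬(C ∧ ¬D) ∧ ¬(¬C ∧ D) ∨ ¬A   (De Morgan)
≡ (¬C ∨ ¬¬D) ∧ ¬(¬C ∧ D) ∨ ¬A   (De Morgan)
≡ (¬C ∨ D) ∧ ¬(¬C ∧ D) ∨ ¬A   (double negation)
≡ (¬C ∨ D) ∧ (¬¬C ∨ ¬D) ∨ ¬A   (De Morgan)
≡ (¬C ∨ D) ∧ (C ∨ ¬D) ∨ ¬A   (double negation)
≡ ¬C ∧ C ∨ ¬C ∧ ¬D ∨ D ∧ C ∨ D ∧ ¬D ∨ ¬A   (distribute ∧ over ∨)
≡ ¬C ∧ ¬D ∨ D ∧ C ∨ ¬A   (simplify)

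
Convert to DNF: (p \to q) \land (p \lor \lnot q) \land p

q \land p

(p \to q) \land (p \lor \lnot q) \land p
≡ (\lnot p \lor q) \land (p \lor \lnot q) \land p   (eliminate \to)
≡ (\lnot p \land p \land p) \lor (\lnot p \land \lnot q \land p) \lor (q \land p \land p) \lor (q \land \lnot q \land p)   (distribute \land over \lor)
≡ q \land p   (simplify)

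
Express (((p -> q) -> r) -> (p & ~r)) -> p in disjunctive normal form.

(((p -> q) -> r) -> (p & ~r)) -> p
≡ ~(((p -> q) -> r) -> (p & ~r)) | p   [eliminate ->]
≡ ~(~((p -> q) -> r) | (p & ~r)) | p   [eliminate ->]
≡ ~(~(~(p -> q) | r) | (p & ~r)) | p   [eliminate ->]
≡ ~(~(~(~p | q) | r) | (p & ~r)) | p   [eliminate ->]
≡ (~~(~(~p | q) | r) & ~(p & ~r)) | p   [De Morgan]
≡ ((~(~p | q) | r) & ~(p & ~r)) | p   [double negation]
≡ (((~~p & ~q) | r) & ~(p & ~r)) | p   [De Morgan]
≡ (((p & ~q) | r) & ~(p & ~r)) | p   [double negation]
≡ (((p & ~q) | r) & (~p | ~~r)) | p   [De Morgan]
≡ (((p & ~q) | r) & (~p | r)) | p   [double negation]
≡ (p & ~q & ~p) | (p & ~q & r) | (r & ~p) | (r & r) | p   [distribute & over |]
≡ r | p   [simplify]

r | p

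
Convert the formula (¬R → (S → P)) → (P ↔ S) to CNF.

(¬R ∨ ¬S ∨ P) ∧ (S ∨ ¬P)

(¬R → (S → P)) → (P ↔ S)
= ¬(¬R → (S → P)) ∨ (P ↔ S)   — eliminate →
= ¬(¬¬R ∨ (S → P)) ∨ (P ↔ S)   — eliminate →
= ¬(¬¬R ∨ ¬S ∨ P) ∨ (P ↔ S)   — eliminate →
= ¬(¬¬R ∨ ¬S ∨ P) ∨ ((P → S) ∧ (S → P))   — eliminate ↔
= ¬(¬¬R ∨ ¬S ∨ P) ∨ ((¬P ∨ S) ∧ (S → P))   — eliminate →
= ¬(¬¬R ∨ ¬S ∨ P) ∨ ((¬P ∨ S) ∧ (¬S ∨ P))   — eliminate →
= (¬¬¬R ∧ ¬¬S ∧ ¬P) ∨ ((¬P ∨ S) ∧ (¬S ∨ P))   — De Morgan
= (¬R ∧ ¬¬S ∧ ¬P) ∨ ((¬P ∨ S) ∧ (¬S ∨ P))   — double negation
= (¬R ∧ S ∧ ¬P) ∨ ((¬P ∨ S) ∧ (¬S ∨ P))   — double negation
= (¬R ∨ ¬P ∨ S) ∧ (¬R ∨ ¬S ∨ P) ∧ (S ∨ ¬P ∨ S) ∧ (S ∨ ¬S ∨ P) ∧ (¬P ∨ ¬P ∨ S) ∧ (¬P ∨ ¬S ∨ P)   — distribute ∨ over ∧
= (¬R ∨ ¬S ∨ P) ∧ (S ∨ ¬P)   — simplify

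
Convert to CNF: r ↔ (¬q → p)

(¬r ∨ q ∨ p) ∧ (¬q ∨ r) ∧ (¬p ∨ r)

r ↔ (¬q → p)
= (r → (¬q → p)) ∧ ((¬q → p) → r)   [eliminate ↔]
= (¬r ∨ (¬q → p)) ∧ ((¬q → p) → r)   [eliminate →]
= (¬r ∨ ¬¬q ∨ p) ∧ ((¬q → p) → r)   [eliminate →]
= (¬r ∨ ¬¬q ∨ p) ∧ (¬(¬q → p) ∨ r)   [eliminate →]
= (¬r ∨ ¬¬q ∨ p) ∧ (¬(¬¬q ∨ p) ∨ r)   [eliminate →]
= (¬r ∨ q ∨ p) ∧ (¬(¬¬q ∨ p) ∨ r)   [double negation]
= (¬r ∨ q ∨ p) ∧ ((¬¬¬q ∧ ¬p) ∨ r)   [De Morgan]
= (¬r ∨ q ∨ p) ∧ ((¬q ∧ ¬p) ∨ r)   [double negation]
= (¬r ∨ q ∨ p) ∧ (¬q ∨ r) ∧ (¬p ∨ r)   [distribute ∨ over ∧]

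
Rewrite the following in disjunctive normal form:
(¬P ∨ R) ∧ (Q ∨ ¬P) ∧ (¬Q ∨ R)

(¬P ∨ R) ∧ (Q ∨ ¬P) ∧ (¬Q ∨ R)
≡ (¬P ∧ Q ∧ ¬Q) ∨ (¬P ∧ Q ∧ R) ∨ (¬P ∧ ¬P ∧ ¬Q) ∨ (¬P ∧ ¬P ∧ R) ∨ (R ∧ Q ∧ ¬Q) ∨ (R ∧ Q ∧ R) ∨ (R ∧ ¬P ∧ ¬Q) ∨ (R ∧ ¬P ∧ R)   [distribute ∧ over ∨]
≡ (¬P ∧ ¬Q) ∨ (¬P ∧ R) ∨ (R ∧ Q)   [simplify]

(¬P ∧ ¬Q) ∨ (¬P ∧ R) ∨ (R ∧ Q)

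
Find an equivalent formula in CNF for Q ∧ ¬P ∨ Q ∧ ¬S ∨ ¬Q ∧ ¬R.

(Q ∨ ¬R) ∧ (¬P ∨ ¬S ∨ ¬Q) ∧ (¬P ∨ ¬S ∨ ¬R)

Q ∧ ¬P ∨ Q ∧ ¬S ∨ ¬Q ∧ ¬R
= (Q ∨ Q ∨ ¬Q) ∧ (Q ∨ Q ∨ ¬R) ∧ (Q ∨ ¬S ∨ ¬Q) ∧ (Q ∨ ¬S ∨ ¬R) ∧ (¬P ∨ Q ∨ ¬Q) ∧ (¬P ∨ Q ∨ ¬R) ∧ (¬P ∨ ¬S ∨ ¬Q) ∧ (¬P ∨ ¬S ∨ ¬R)   [distribute ∨ over ∧]
= (Q ∨ ¬R) ∧ (¬P ∨ ¬S ∨ ¬Q) ∧ (¬P ∨ ¬S ∨ ¬R)   [simplify]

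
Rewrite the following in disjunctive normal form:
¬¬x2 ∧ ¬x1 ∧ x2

¬¬x2 ∧ ¬x1 ∧ x2
⇔ x2 ∧ ¬x1 ∧ x2   [double negation]
⇔ x2 ∧ ¬x1   [simplify]

x2 ∧ ¬x1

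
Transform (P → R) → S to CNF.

(P → R) → S
⇔ ¬(P → R) ∨ S
⇔ ¬(¬P ∨ R) ∨ S
⇔ (¬¬P ∧ ¬R) ∨ S
⇔ (P ∧ ¬R) ∨ S
⇔ (P ∨ S) ∧ (¬R ∨ S)

(P ∨ S) ∧ (¬R ∨ S)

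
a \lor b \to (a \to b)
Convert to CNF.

a \lor b \to (a \to b)
= \lnot (a \lor b) \lor (a \to b)   [eliminate \to]
= \lnot (a \lor b) \lor \lnot a \lor b   [eliminate \to]
= \lnot a \land \lnot b \lor \lnot a \lor b   [De Morgan]
= (\lnot a \lor \lnot a \lor b) \land (\lnot b \lor \lnot a \lor b)   [distribute \lor over \land]
= \lnot a \lor b   [simplify]

\lnot a \lor b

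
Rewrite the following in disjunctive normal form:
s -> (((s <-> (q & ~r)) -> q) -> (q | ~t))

~s | q | ~t

s -> (((s <-> (q & ~r)) -> q) -> (q | ~t))
≡ ~s | (((s <-> (q & ~r)) -> q) -> (q | ~t))   [eliminate ->]
≡ ~s | ~((s <-> (q & ~r)) -> q) | q | ~t   [eliminate ->]
≡ ~s | ~(~(s <-> (q & ~r)) | q) | q | ~t   [eliminate ->]
≡ ~s | ~(~((s -> (q & ~r)) & ((q & ~r) -> s)) | q) | q | ~t   [eliminate <->]
≡ ~s | ~(~((~s | (q & ~r)) & ((q & ~r) -> s)) | q) | q | ~t   [eliminate ->]
≡ ~s | ~(~((~s | (q & ~r)) & (~(q & ~r) | s)) | q) | q | ~t   [eliminate ->]
≡ ~s | (~~((~s | (q & ~r)) & (~(q & ~r) | s)) & ~q) | q | ~t   [De Morgan]
≡ ~s | ((~s | (q & ~r)) & (~(q & ~r) | s) & ~q) | q | ~t   [double negation]
≡ ~s | ((~s | (q & ~r)) & (~q | ~~r | s) & ~q) | q | ~t   [De Morgan]
≡ ~s | ((~s | (q & ~r)) & (~q | r | s) & ~q) | q | ~t   [double negation]
≡ ~s | (~s & ~q & ~q) | (~s & r & ~q) | (~s & s & ~q) | (q & ~r & ~q & ~q) | (q & ~r & r & ~q) | (q & ~r & s & ~q) | q | ~t   [distribute & over |]
≡ ~s | q | ~t   [simplify]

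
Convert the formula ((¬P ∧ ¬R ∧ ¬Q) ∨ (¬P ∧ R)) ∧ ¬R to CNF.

((¬P ∧ ¬R ∧ ¬Q) ∨ (¬P ∧ R)) ∧ ¬R
⇔ (¬P ∨ ¬P) ∧ (¬P ∨ R) ∧ (¬R ∨ ¬P) ∧ (¬R ∨ R) ∧ (¬Q ∨ ¬P) ∧ (¬Q ∨ R) ∧ ¬R   (distribute ∨ over ∧)
⇔ ¬P ∧ (¬Q ∨ R) ∧ ¬R   (simplify)

¬P ∧ (¬Q ∨ R) ∧ ¬R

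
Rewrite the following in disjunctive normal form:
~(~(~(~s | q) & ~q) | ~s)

s & ~q

~(~(~(~s | q) & ~q) | ~s)
≡ ~~(~(~s | q) & ~q) & ~~s   [De Morgan]
≡ ~(~s | q) & ~q & ~~s   [double negation]
≡ ~~s & ~q & ~q & ~~s   [De Morgan]
≡ s & ~q & ~q & ~~s   [double negation]
≡ s & ~q & ~q & s   [double negation]
≡ s & ~q   [simplify]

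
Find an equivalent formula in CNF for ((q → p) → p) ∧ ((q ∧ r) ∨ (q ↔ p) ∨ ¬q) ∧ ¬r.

((q → p) → p) ∧ ((q ∧ r) ∨ (q ↔ p) ∨ ¬q) ∧ ¬r
= (¬(q → p) ∨ p) ∧ ((q ∧ r) ∨ (q ↔ p) ∨ ¬q) ∧ ¬r
= (¬(¬q ∨ p) ∨ p) ∧ ((q ∧ r) ∨ (q ↔ p) ∨ ¬q) ∧ ¬r
= (¬(¬q ∨ p) ∨ p) ∧ ((q ∧ r) ∨ ((q → p) ∧ (p → q)) ∨ ¬q) ∧ ¬r
= (¬(¬q ∨ p) ∨ p) ∧ ((q ∧ r) ∨ ((¬q ∨ p) ∧ (p → q)) ∨ ¬q) ∧ ¬r
= (¬(¬q ∨ p) ∨ p) ∧ ((q ∧ r) ∨ ((¬q ∨ p) ∧ (¬p ∨ q)) ∨ ¬q) ∧ ¬r
= ((¬¬q ∧ ¬p) ∨ p) ∧ ((q ∧ r) ∨ ((¬q ∨ p) ∧ (¬p ∨ q)) ∨ ¬q) ∧ ¬r
= ((q ∧ ¬p) ∨ p) ∧ ((q ∧ r) ∨ ((¬q ∨ p) ∧ (¬p ∨ q)) ∨ ¬q) ∧ ¬r
= (q ∨ p) ∧ (¬p ∨ p) ∧ (q ∨ ¬q ∨ p ∨ ¬q) ∧ (q ∨ ¬p ∨ q ∨ ¬q) ∧ (r ∨ ¬q ∨ p ∨ ¬q) ∧ (r ∨ ¬p ∨ q ∨ ¬q) ∧ ¬r
= (q ∨ p) ∧ (r ∨ ¬q ∨ p) ∧ ¬r

(q ∨ p) ∧ (r ∨ ¬q ∨ p) ∧ ¬r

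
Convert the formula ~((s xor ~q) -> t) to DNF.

~((s xor ~q) -> t)
≡ ~(~(s xor ~q) | t)   [eliminate ->]
≡ ~(~((s & ~~q) | (~s & ~q)) | t)   [expand xor]
≡ ~~((s & ~~q) | (~s & ~q)) & ~t   [De Morgan]
≡ ((s & ~~q) | (~s & ~q)) & ~t   [double negation]
≡ ((s & q) | (~s & ~q)) & ~t   [double negation]
≡ (s & q & ~t) | (~s & ~q & ~t)   [distribute & over |]

(s & q & ~t) | (~s & ~q & ~t)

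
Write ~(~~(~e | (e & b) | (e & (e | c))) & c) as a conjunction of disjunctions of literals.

(e | ~c) & (~e | ~c)

~(~~(~e | (e & b) | (e & (e | c))) & c)
⇔ ~~~(~e | (e & b) | (e & (e | c))) | ~c   [De Morgan]
⇔ ~(~e | (e & b) | (e & (e | c))) | ~c   [double negation]
⇔ (~~e & ~(e & b) & ~(e & (e | c))) | ~c   [De Morgan]
⇔ (e & ~(e & b) & ~(e & (e | c))) | ~c   [double negation]
⇔ (e & (~e | ~b) & ~(e & (e | c))) | ~c   [De Morgan]
⇔ (e & (~e | ~b) & (~e | ~(e | c))) | ~c   [De Morgan]
⇔ (e & (~e | ~b) & (~e | (~e & ~c))) | ~c   [De Morgan]
⇔ (e | ~c) & (~e | ~b | ~c) & (~e | ~e | ~c) & (~e | ~c | ~c)   [distribute | over &]
⇔ (e | ~c) & (~e | ~c)   [simplify]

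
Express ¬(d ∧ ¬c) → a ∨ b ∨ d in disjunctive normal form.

¬(d ∧ ¬c) → a ∨ b ∨ d
≡ ¬¬(d ∧ ¬c) ∨ a ∨ b ∨ d   — eliminate →
≡ d ∧ ¬c ∨ a ∨ b ∨ d   — double negation
≡ a ∨ b ∨ d   — simplify

a ∨ b ∨ d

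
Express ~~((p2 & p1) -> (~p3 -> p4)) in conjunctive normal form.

~~((p2 & p1) -> (~p3 -> p4))
≡ ~~(~(p2 & p1) | (~p3 -> p4))   — eliminate ->
≡ ~~(~(p2 & p1) | ~~p3 | p4)   — eliminate ->
≡ ~(p2 & p1) | ~~p3 | p4   — double negation
≡ ~p2 | ~p1 | ~~p3 | p4   — De Morgan
≡ ~p2 | ~p1 | p3 | p4   — double negation

~p2 | ~p1 | p3 | p4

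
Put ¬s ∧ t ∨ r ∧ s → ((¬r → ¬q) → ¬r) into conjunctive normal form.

¬s ∧ t ∨ r ∧ s → ((¬r → ¬q) → ¬r)
≡ ¬(¬s ∧ t ∨ r ∧ s) ∨ ((¬r → ¬q) → ¬r)   [eliminate →]
≡ ¬(¬s ∧ t ∨ r ∧ s) ∨ ¬(¬r → ¬q) ∨ ¬r   [eliminate →]
≡ ¬(¬s ∧ t ∨ r ∧ s) ∨ ¬(¬¬r ∨ ¬q) ∨ ¬r   [eliminate →]
≡ ¬(¬s ∧ t) ∧ ¬(r ∧ s) ∨ ¬(¬¬r ∨ ¬q) ∨ ¬r   [De Morgan]
≡ (¬¬s ∨ ¬t) ∧ ¬(r ∧ s) ∨ ¬(¬¬r ∨ ¬q) ∨ ¬r   [De Morgan]
≡ (s ∨ ¬t) ∧ ¬(r ∧ s) ∨ ¬(¬¬r ∨ ¬q) ∨ ¬r   [double negation]
≡ (s ∨ ¬t) ∧ (¬r ∨ ¬s) ∨ ¬(¬¬r ∨ ¬q) ∨ ¬r   [De Morgan]
≡ (s ∨ ¬t) ∧ (¬r ∨ ¬s) ∨ ¬¬¬r ∧ ¬¬q ∨ ¬r   [De Morgan]
≡ (s ∨ ¬t) ∧ (¬r ∨ ¬s) ∨ ¬r ∧ ¬¬q ∨ ¬r   [double negation]
≡ (s ∨ ¬t) ∧ (¬r ∨ ¬s) ∨ ¬r ∧ q ∨ ¬r   [double negation]
≡ (s ∨ ¬t ∨ ¬r ∨ ¬r) ∧ (s ∨ ¬t ∨ q ∨ ¬r) ∧ (¬r ∨ ¬s ∨ ¬r ∨ ¬r) ∧ (¬r ∨ ¬s ∨ q ∨ ¬r)   [distribute ∨ over ∧]
≡ (s ∨ ¬t ∨ ¬r) ∧ (¬r ∨ ¬s)   [simplify]

(s ∨ ¬t ∨ ¬r) ∧ (¬r ∨ ¬s)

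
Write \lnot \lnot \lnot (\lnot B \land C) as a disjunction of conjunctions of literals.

B \lor \lnot C

\lnot \lnot \lnot (\lnot B \land C)
⇔ \lnot (\lnot B \land C)   [double negation]
⇔ \lnot \lnot B \lor \lnot C   [De Morgan]
⇔ B \lor \lnot C   [double negation]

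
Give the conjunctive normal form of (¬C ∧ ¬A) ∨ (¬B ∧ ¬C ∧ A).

¬C ∧ (¬A ∨ ¬B)

(¬C ∧ ¬A) ∨ (¬B ∧ ¬C ∧ A)
≡ (¬C ∨ ¬B) ∧ (¬C ∨ ¬C) ∧ (¬C ∨ A) ∧ (¬A ∨ ¬B) ∧ (¬A ∨ ¬C) ∧ (¬A ∨ A)
≡ ¬C ∧ (¬A ∨ ¬B)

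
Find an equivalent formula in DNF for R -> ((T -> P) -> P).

~R | (T & ~P) | P

R -> ((T -> P) -> P)
= ~R | ((T -> P) -> P)   [eliminate ->]
= ~R | ~(T -> P) | P   [eliminate ->]
= ~R | ~(~T | P) | P   [eliminate ->]
= ~R | (~~T & ~P) | P   [De Morgan]
= ~R | (T & ~P) | P   [double negation]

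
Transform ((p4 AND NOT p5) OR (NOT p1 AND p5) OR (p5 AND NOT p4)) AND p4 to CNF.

((p4 AND NOT p5) OR (NOT p1 AND p5) OR (p5 AND NOT p4)) AND p4
≡ (p4 OR NOT p1 OR p5) AND (p4 OR NOT p1 OR NOT p4) AND (p4 OR p5 OR p5) AND (p4 OR p5 OR NOT p4) AND (NOT p5 OR NOT p1 OR p5) AND (NOT p5 OR NOT p1 OR NOT p4) AND (NOT p5 OR p5 OR p5) AND (NOT p5 OR p5 OR NOT p4) AND p4   (distribute OR over AND)
≡ (NOT p5 OR NOT p1 OR NOT p4) AND p4   (simplify)

(NOT p5 OR NOT p1 OR NOT p4) AND p4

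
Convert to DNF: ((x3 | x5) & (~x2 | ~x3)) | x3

(x5 & ~x2) | (x5 & ~x3) | x3

((x3 | x5) & (~x2 | ~x3)) | x3
≡ (x3 & ~x2) | (x3 & ~x3) | (x5 & ~x2) | (x5 & ~x3) | x3   — distribute & over |
≡ (x5 & ~x2) | (x5 & ~x3) | x3   — simplify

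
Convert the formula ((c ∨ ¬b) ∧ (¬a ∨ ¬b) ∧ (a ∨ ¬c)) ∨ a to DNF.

(¬b ∧ ¬c) ∨ a

((c ∨ ¬b) ∧ (¬a ∨ ¬b) ∧ (a ∨ ¬c)) ∨ a
≡ (c ∧ ¬a ∧ a) ∨ (c ∧ ¬a ∧ ¬c) ∨ (c ∧ ¬b ∧ a) ∨ (c ∧ ¬b ∧ ¬c) ∨ (¬b ∧ ¬a ∧ a) ∨ (¬b ∧ ¬a ∧ ¬c) ∨ (¬b ∧ ¬b ∧ a) ∨ (¬b ∧ ¬b ∧ ¬c) ∨ a   — distribute ∧ over ∨
≡ (¬b ∧ ¬c) ∨ a   — simplify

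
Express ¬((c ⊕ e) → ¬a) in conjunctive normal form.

¬((c ⊕ e) → ¬a)
⇔ ¬(¬(c ⊕ e) ∨ ¬a)   [eliminate →]
⇔ ¬(¬((c ∨ e) ∧ ¬(c ∧ e)) ∨ ¬a)   [expand ⊕]
⇔ ¬¬((c ∨ e) ∧ ¬(c ∧ e)) ∧ ¬¬a   [De Morgan]
⇔ (c ∨ e) ∧ ¬(c ∧ e) ∧ ¬¬a   [double negation]
⇔ (c ∨ e) ∧ (¬c ∨ ¬e) ∧ ¬¬a   [De Morgan]
⇔ (c ∨ e) ∧ (¬c ∨ ¬e) ∧ a   [double negation]

(c ∨ e) ∧ (¬c ∨ ¬e) ∧ a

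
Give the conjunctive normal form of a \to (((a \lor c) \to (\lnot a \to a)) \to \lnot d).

\lnot a \lor \lnot d

a \to (((a \lor c) \to (\lnot a \to a)) \to \lnot d)
= \lnot a \lor (((a \lor c) \to (\lnot a \to a)) \to \lnot d)   (eliminate \to)
= \lnot a \lor \lnot ((a \lor c) \to (\lnot a \to a)) \lor \lnot d   (eliminate \to)
= \lnot a \lor \lnot (\lnot (a \lor c) \lor (\lnot a \to a)) \lor \lnot d   (eliminate \to)
= \lnot a \lor \lnot (\lnot (a \lor c) \lor \lnot \lnot a \lor a) \lor \lnot d   (eliminate \to)
= \lnot a \lor (\lnot \lnot (a \lor c) \land \lnot \lnot \lnot a \land \lnot a) \lor \lnot d   (De Morgan)
= \lnot a \lor ((a \lor c) \land \lnot \lnot \lnot a \land \lnot a) \lor \lnot d   (double negation)
= \lnot a \lor ((a \lor c) \land \lnot a \land \lnot a) \lor \lnot d   (double negation)
= (\lnot a \lor a \lor c \lor \lnot d) \land (\lnot a \lor \lnot a \lor \lnot d) \land (\lnot a \lor \lnot a \lor \lnot d)   (distribute \lor over \land)
= \lnot a \lor \lnot d   (simplify)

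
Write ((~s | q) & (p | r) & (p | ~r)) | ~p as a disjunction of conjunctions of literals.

((~s | q) & (p | r) & (p | ~r)) | ~p
≡ (~s & p & p) | (~s & p & ~r) | (~s & r & p) | (~s & r & ~r) | (q & p & p) | (q & p & ~r) | (q & r & p) | (q & r & ~r) | ~p   (distribute & over |)
≡ (~s & p) | (q & p) | ~p   (simplify)

(~s & p) | (q & p) | ~p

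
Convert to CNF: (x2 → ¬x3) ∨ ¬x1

(x2 → ¬x3) ∨ ¬x1
⇔ ¬x2 ∨ ¬x3 ∨ ¬x1

¬x2 ∨ ¬x3 ∨ ¬x1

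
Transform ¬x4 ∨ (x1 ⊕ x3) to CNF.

¬x4 ∨ (x1 ⊕ x3)
⇔ ¬x4 ∨ ((x1 ∨ x3) ∧ ¬(x1 ∧ x3))
⇔ ¬x4 ∨ ((x1 ∨ x3) ∧ (¬x1 ∨ ¬x3))
⇔ (¬x4 ∨ x1 ∨ x3) ∧ (¬x4 ∨ ¬x1 ∨ ¬x3)

(¬x4 ∨ x1 ∨ x3) ∧ (¬x4 ∨ ¬x1 ∨ ¬x3)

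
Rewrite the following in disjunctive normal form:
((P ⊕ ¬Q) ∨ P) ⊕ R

¬P ∧ ¬Q ∧ ¬R ∨ P ∧ ¬R ∨ ¬P ∧ Q ∧ R

((P ⊕ ¬Q) ∨ P) ⊕ R
≡ ((P ⊕ ¬Q) ∨ P) ∧ ¬R ∨ ¬((P ⊕ ¬Q) ∨ P) ∧ R   [expand ⊕]
≡ (P ∧ ¬¬Q ∨ ¬P ∧ ¬Q ∨ P) ∧ ¬R ∨ ¬((P ⊕ ¬Q) ∨ P) ∧ R   [expand ⊕]
≡ (P ∧ ¬¬Q ∨ ¬P ∧ ¬Q ∨ P) ∧ ¬R ∨ ¬(P ∧ ¬¬Q ∨ ¬P ∧ ¬Q ∨ P) ∧ R   [expand ⊕]
≡ (P ∧ Q ∨ ¬P ∧ ¬Q ∨ P) ∧ ¬R ∨ ¬(P ∧ ¬¬Q ∨ ¬P ∧ ¬Q ∨ P) ∧ R   [double negation]
≡ (P ∧ Q ∨ ¬P ∧ ¬Q ∨ P) ∧ ¬R ∨ ¬(P ∧ ¬¬Q) ∧ ¬(¬P ∧ ¬Q) ∧ ¬P ∧ R   [De Morgan]
≡ (P ∧ Q ∨ ¬P ∧ ¬Q ∨ P) ∧ ¬R ∨ (¬P ∨ ¬¬¬Q) ∧ ¬(¬P ∧ ¬Q) ∧ ¬P ∧ R   [De Morgan]
≡ (P ∧ Q ∨ ¬P ∧ ¬Q ∨ P) ∧ ¬R ∨ (¬P ∨ ¬Q) ∧ ¬(¬P ∧ ¬Q) ∧ ¬P ∧ R   [double negation]
≡ (P ∧ Q ∨ ¬P ∧ ¬Q ∨ P) ∧ ¬R ∨ (¬P ∨ ¬Q) ∧ (¬¬P ∨ ¬¬Q) ∧ ¬P ∧ R   [De Morgan]
≡ (P ∧ Q ∨ ¬P ∧ ¬Q ∨ P) ∧ ¬R ∨ (¬P ∨ ¬Q) ∧ (P ∨ ¬¬Q) ∧ ¬P ∧ R   [double negation]
≡ (P ∧ Q ∨ ¬P ∧ ¬Q ∨ P) ∧ ¬R ∨ (¬P ∨ ¬Q) ∧ (P ∨ Q) ∧ ¬P ∧ R   [double negation]
≡ P ∧ Q ∧ ¬R ∨ ¬P ∧ ¬Q ∧ ¬R ∨ P ∧ ¬R ∨ ¬P ∧ P ∧ ¬P ∧ R ∨ ¬P ∧ Q ∧ ¬P ∧ R ∨ ¬Q ∧ P ∧ ¬P ∧ R ∨ ¬Q ∧ Q ∧ ¬P ∧ R   [distribute ∧ over ∨]
≡ ¬P ∧ ¬Q ∧ ¬R ∨ P ∧ ¬R ∨ ¬P ∧ Q ∧ R   [simplify]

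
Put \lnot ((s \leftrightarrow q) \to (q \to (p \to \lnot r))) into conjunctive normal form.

(\lnot q \lor s) \land q \land p \land r

\lnot ((s \leftrightarrow q) \to (q \to (p \to \lnot r)))
≡ \lnot (\lnot (s \leftrightarrow q) \lor (q \to (p \to \lnot r)))   (eliminate \to)
≡ \lnot (\lnot ((s \to q) \land (q \to s)) \lor (q \to (p \to \lnot r)))   (eliminate \leftrightarrow)
≡ \lnot (\lnot ((\lnot s \lor q) \land (q \to s)) \lor (q \to (p \to \lnot r)))   (eliminate \to)
≡ \lnot (\lnot ((\lnot s \lor q) \land (\lnot q \lor s)) \lor (q \to (p \to \lnot r)))   (eliminate \to)
≡ \lnot (\lnot ((\lnot s \lor q) \land (\lnot q \lor s)) \lor \lnot q \lor (p \to \lnot r))   (eliminate \to)
≡ \lnot (\lnot ((\lnot s \lor q) \land (\lnot q \lor s)) \lor \lnot q \lor \lnot p \lor \lnot r)   (eliminate \to)
≡ \lnot \lnot ((\lnot s \lor q) \land (\lnot q \lor s)) \land \lnot \lnot q \land \lnot \lnot p \land \lnot \lnot r   (De Morgan)
≡ (\lnot s \lor q) \land (\lnot q \lor s) \land \lnot \lnot q \land \lnot \lnot p \land \lnot \lnot r   (double negation)
≡ (\lnot s \lor q) \land (\lnot q \lor s) \land q \land \lnot \lnot p \land \lnot \lnot r   (double negation)
≡ (\lnot s \lor q) \land (\lnot q \lor s) \land q \land p \land \lnot \lnot r   (double negation)
≡ (\lnot s \lor q) \land (\lnot q \lor s) \land q \land p \land r   (double negation)
≡ (\lnot q \lor s) \land q \land p \land r   (simplify)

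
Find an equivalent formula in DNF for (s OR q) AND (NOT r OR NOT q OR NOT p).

(s AND NOT r) OR (s AND NOT q) OR (s AND NOT p) OR (q AND NOT r) OR (q AND NOT p)

(s OR q) AND (NOT r OR NOT q OR NOT p)
⇔ (s AND NOT r) OR (s AND NOT q) OR (s AND NOT p) OR (q AND NOT r) OR (q AND NOT q) OR (q AND NOT p)   [distribute AND over OR]
⇔ (s AND NOT r) OR (s AND NOT q) OR (s AND NOT p) OR (q AND NOT r) OR (q AND NOT p)   [simplify]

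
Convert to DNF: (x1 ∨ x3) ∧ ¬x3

(x1 ∨ x3) ∧ ¬x3
= (x1 ∧ ¬x3) ∨ (x3 ∧ ¬x3)
= x1 ∧ ¬x3

x1 ∧ ¬x3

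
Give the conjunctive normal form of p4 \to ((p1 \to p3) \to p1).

\lnot p4 \lor p1

p4 \to ((p1 \to p3) \to p1)
≡ \lnot p4 \lor ((p1 \to p3) \to p1)   — eliminate \to
≡ \lnot p4 \lor \lnot (p1 \to p3) \lor p1   — eliminate \to
≡ \lnot p4 \lor \lnot (\lnot p1 \lor p3) \lor p1   — eliminate \to
≡ \lnot p4 \lor (\lnot \lnot p1 \land \lnot p3) \lor p1   — De Morgan
≡ \lnot p4 \lor (p1 \land \lnot p3) \lor p1   — double negation
≡ (\lnot p4 \lor p1 \lor p1) \land (\lnot p4 \lor \lnot p3 \lor p1)   — distribute \lor over \land
≡ \lnot p4 \lor p1   — simplify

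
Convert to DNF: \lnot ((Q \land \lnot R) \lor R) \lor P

(\lnot Q \land \lnot R) \lor P

\lnot ((Q \land \lnot R) \lor R) \lor P
= (\lnot (Q \land \lnot R) \land \lnot R) \lor P   [De Morgan]
= ((\lnot Q \lor \lnot \lnot R) \land \lnot R) \lor P   [De Morgan]
= ((\lnot Q \lor R) \land \lnot R) \lor P   [double negation]
= (\lnot Q \land \lnot R) \lor (R \land \lnot R) \lor P   [distribute \land over \lor]
= (\lnot Q \land \lnot R) \lor P   [simplify]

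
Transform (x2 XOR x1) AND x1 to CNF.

(x2 XOR x1) AND x1
= (x2 OR x1) AND NOT (x2 AND x1) AND x1   [expand XOR]
= (x2 OR x1) AND (NOT x2 OR NOT x1) AND x1   [De Morgan]
= (NOT x2 OR NOT x1) AND x1   [simplify]

(NOT x2 OR NOT x1) AND x1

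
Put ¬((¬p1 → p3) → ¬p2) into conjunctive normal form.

¬((¬p1 → p3) → ¬p2)
≡ ¬(¬(¬p1 → p3) ∨ ¬p2)   (eliminate →)
≡ ¬(¬(¬¬p1 ∨ p3) ∨ ¬p2)   (eliminate →)
≡ ¬¬(¬¬p1 ∨ p3) ∧ ¬¬p2   (De Morgan)
≡ (¬¬p1 ∨ p3) ∧ ¬¬p2   (double negation)
≡ (p1 ∨ p3) ∧ ¬¬p2   (double negation)
≡ (p1 ∨ p3) ∧ p2   (double negation)

(p1 ∨ p3) ∧ p2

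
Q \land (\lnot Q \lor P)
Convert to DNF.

Q \land P

Q \land (\lnot Q \lor P)
⇔ (Q \land \lnot Q) \lor (Q \land P)   — distribute \land over \lor
⇔ Q \land P   — simplify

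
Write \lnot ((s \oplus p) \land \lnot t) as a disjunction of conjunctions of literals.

\lnot ((s \oplus p) \land \lnot t)
≡ \lnot (((s \land \lnot p) \lor (\lnot s \land p)) \land \lnot t)   [expand \oplus]
≡ \lnot ((s \land \lnot p) \lor (\lnot s \land p)) \lor \lnot \lnot t   [De Morgan]
≡ (\lnot (s \land \lnot p) \land \lnot (\lnot s \land p)) \lor \lnot \lnot t   [De Morgan]
≡ ((\lnot s \lor \lnot \lnot p) \land \lnot (\lnot s \land p)) \lor \lnot \lnot t   [De Morgan]
≡ ((\lnot s \lor p) \land \lnot (\lnot s \land p)) \lor \lnot \lnot t   [double negation]
≡ ((\lnot s \lor p) \land (\lnot \lnot s \lor \lnot p)) \lor \lnot \lnot t   [De Morgan]
≡ ((\lnot s \lor p) \land (s \lor \lnot p)) \lor \lnot \lnot t   [double negation]
≡ ((\lnot s \lor p) \land (s \lor \lnot p)) \lor t   [double negation]
≡ (\lnot s \land s) \lor (\lnot s \land \lnot p) \lor (p \land s) \lor (p \land \lnot p) \lor t   [distribute \land over \lor]
≡ (\lnot s \land \lnot p) \lor (p \land s) \lor t   [simplify]

(\lnot s \land \lnot p) \lor (p \land s) \lor t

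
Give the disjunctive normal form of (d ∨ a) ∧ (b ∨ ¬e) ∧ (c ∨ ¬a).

(d ∨ a) ∧ (b ∨ ¬e) ∧ (c ∨ ¬a)
⇔ (d ∧ b ∧ c) ∨ (d ∧ b ∧ ¬a) ∨ (d ∧ ¬e ∧ c) ∨ (d ∧ ¬e ∧ ¬a) ∨ (a ∧ b ∧ c) ∨ (a ∧ b ∧ ¬a) ∨ (a ∧ ¬e ∧ c) ∨ (a ∧ ¬e ∧ ¬a)   (distribute ∧ over ∨)
⇔ (d ∧ b ∧ c) ∨ (d ∧ b ∧ ¬a) ∨ (d ∧ ¬e ∧ c) ∨ (d ∧ ¬e ∧ ¬a) ∨ (a ∧ b ∧ c) ∨ (a ∧ ¬e ∧ c)   (simplify)

(d ∧ b ∧ c) ∨ (d ∧ b ∧ ¬a) ∨ (d ∧ ¬e ∧ c) ∨ (d ∧ ¬e ∧ ¬a) ∨ (a ∧ b ∧ c) ∨ (a ∧ ¬e ∧ c)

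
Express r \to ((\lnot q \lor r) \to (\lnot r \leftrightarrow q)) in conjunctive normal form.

\lnot r \lor \lnot q

r \to ((\lnot q \lor r) \to (\lnot r \leftrightarrow q))
≡ \lnot r \lor ((\lnot q \lor r) \to (\lnot r \leftrightarrow q))   [eliminate \to]
≡ \lnot r \lor \lnot (\lnot q \lor r) \lor (\lnot r \leftrightarrow q)   [eliminate \to]
≡ \lnot r \lor \lnot (\lnot q \lor r) \lor ((\lnot r \to q) \land (q \to \lnot r))   [eliminate \leftrightarrow]
≡ \lnot r \lor \lnot (\lnot q \lor r) \lor ((\lnot \lnot r \lor q) \land (q \to \lnot r))   [eliminate \to]
≡ \lnot r \lor \lnot (\lnot q \lor r) \lor ((\lnot \lnot r \lor q) \land (\lnot q \lor \lnot r))   [eliminate \to]
≡ \lnot r \lor (\lnot \lnot q \land \lnot r) \lor ((\lnot \lnot r \lor q) \land (\lnot q \lor \lnot r))   [De Morgan]
≡ \lnot r \lor (q \land \lnot r) \lor ((\lnot \lnot r \lor q) \land (\lnot q \lor \lnot r))   [double negation]
≡ \lnot r \lor (q \land \lnot r) \lor ((r \lor q) \land (\lnot q \lor \lnot r))   [double negation]
≡ (\lnot r \lor q \lor r \lor q) \land (\lnot r \lor q \lor \lnot q \lor \lnot r) \land (\lnot r \lor \lnot r \lor r \lor q) \land (\lnot r \lor \lnot r \lor \lnot q \lor \lnot r)   [distribute \lor over \land]
≡ \lnot r \lor \lnot q   [simplify]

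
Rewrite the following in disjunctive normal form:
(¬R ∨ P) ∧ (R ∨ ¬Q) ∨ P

(¬R ∨ P) ∧ (R ∨ ¬Q) ∨ P
= ¬R ∧ R ∨ ¬R ∧ ¬Q ∨ P ∧ R ∨ P ∧ ¬Q ∨ P   — distribute ∧ over ∨
= ¬R ∧ ¬Q ∨ P   — simplify

¬R ∧ ¬Q ∨ P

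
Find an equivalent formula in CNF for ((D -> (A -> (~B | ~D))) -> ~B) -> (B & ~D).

(~D | ~A | ~B) & B

((D -> (A -> (~B | ~D))) -> ~B) -> (B & ~D)
≡ ~((D -> (A -> (~B | ~D))) -> ~B) | (B & ~D)   [eliminate ->]
≡ ~(~(D -> (A -> (~B | ~D))) | ~B) | (B & ~D)   [eliminate ->]
≡ ~(~(~D | (A -> (~B | ~D))) | ~B) | (B & ~D)   [eliminate ->]
≡ ~(~(~D | ~A | ~B | ~D) | ~B) | (B & ~D)   [eliminate ->]
≡ (~~(~D | ~A | ~B | ~D) & ~~B) | (B & ~D)   [De Morgan]
≡ ((~D | ~A | ~B | ~D) & ~~B) | (B & ~D)   [double negation]
≡ ((~D | ~A | ~B | ~D) & B) | (B & ~D)   [double negation]
≡ (~D | ~A | ~B | ~D | B) & (~D | ~A | ~B | ~D | ~D) & (B | B) & (B | ~D)   [distribute | over &]
≡ (~D | ~A | ~B) & B   [simplify]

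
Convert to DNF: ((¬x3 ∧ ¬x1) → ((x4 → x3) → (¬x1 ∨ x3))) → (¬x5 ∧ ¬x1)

((¬x3 ∧ ¬x1) → ((x4 → x3) → (¬x1 ∨ x3))) → (¬x5 ∧ ¬x1)
= ¬((¬x3 ∧ ¬x1) → ((x4 → x3) → (¬x1 ∨ x3))) ∨ (¬x5 ∧ ¬x1)   [eliminate →]
= ¬(¬(¬x3 ∧ ¬x1) ∨ ((x4 → x3) → (¬x1 ∨ x3))) ∨ (¬x5 ∧ ¬x1)   [eliminate →]
= ¬(¬(¬x3 ∧ ¬x1) ∨ ¬(x4 → x3) ∨ ¬x1 ∨ x3) ∨ (¬x5 ∧ ¬x1)   [eliminate →]
= ¬(¬(¬x3 ∧ ¬x1) ∨ ¬(¬x4 ∨ x3) ∨ ¬x1 ∨ x3) ∨ (¬x5 ∧ ¬x1)   [eliminate →]
= (¬¬(¬x3 ∧ ¬x1) ∧ ¬¬(¬x4 ∨ x3) ∧ ¬¬x1 ∧ ¬x3) ∨ (¬x5 ∧ ¬x1)   [De Morgan]
= (¬x3 ∧ ¬x1 ∧ ¬¬(¬x4 ∨ x3) ∧ ¬¬x1 ∧ ¬x3) ∨ (¬x5 ∧ ¬x1)   [double negation]
= (¬x3 ∧ ¬x1 ∧ (¬x4 ∨ x3) ∧ ¬¬x1 ∧ ¬x3) ∨ (¬x5 ∧ ¬x1)   [double negation]
= (¬x3 ∧ ¬x1 ∧ (¬x4 ∨ x3) ∧ x1 ∧ ¬x3) ∨ (¬x5 ∧ ¬x1)   [double negation]
= (¬x3 ∧ ¬x1 ∧ ¬x4 ∧ x1 ∧ ¬x3) ∨ (¬x3 ∧ ¬x1 ∧ x3 ∧ x1 ∧ ¬x3) ∨ (¬x5 ∧ ¬x1)   [distribute ∧ over ∨]
= ¬x5 ∧ ¬x1   [simplify]

¬x5 ∧ ¬x1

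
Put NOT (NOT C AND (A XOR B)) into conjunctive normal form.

NOT (NOT C AND (A XOR B))
= NOT (NOT C AND (A OR B) AND NOT (A AND B))   [expand XOR]
= NOT NOT C OR NOT (A OR B) OR NOT NOT (A AND B)   [De Morgan]
= C OR NOT (A OR B) OR NOT NOT (A AND B)   [double negation]
= C OR (NOT A AND NOT B) OR NOT NOT (A AND B)   [De Morgan]
= C OR (NOT A AND NOT B) OR (A AND B)   [double negation]
= (C OR NOT A OR A) AND (C OR NOT A OR B) AND (C OR NOT B OR A) AND (C OR NOT B OR B)   [distribute OR over AND]
= (C OR NOT A OR B) AND (C OR NOT B OR A)   [simplify]

(C OR NOT A OR B) AND (C OR NOT B OR A)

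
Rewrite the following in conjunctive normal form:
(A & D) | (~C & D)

(A | ~C) & D

(A & D) | (~C & D)
≡ (A | ~C) & (A | D) & (D | ~C) & (D | D)   — distribute | over &
≡ (A | ~C) & D   — simplify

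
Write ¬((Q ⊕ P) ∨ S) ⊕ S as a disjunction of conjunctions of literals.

¬((Q ⊕ P) ∨ S) ⊕ S
⇔ (¬((Q ⊕ P) ∨ S) ∧ ¬S) ∨ (¬¬((Q ⊕ P) ∨ S) ∧ S)   [expand ⊕]
⇔ (¬((Q ∧ ¬P) ∨ (¬Q ∧ P) ∨ S) ∧ ¬S) ∨ (¬¬((Q ⊕ P) ∨ S) ∧ S)   [expand ⊕]
⇔ (¬((Q ∧ ¬P) ∨ (¬Q ∧ P) ∨ S) ∧ ¬S) ∨ (¬¬((Q ∧ ¬P) ∨ (¬Q ∧ P) ∨ S) ∧ S)   [expand ⊕]
⇔ (¬(Q ∧ ¬P) ∧ ¬(¬Q ∧ P) ∧ ¬S ∧ ¬S) ∨ (¬¬((Q ∧ ¬P) ∨ (¬Q ∧ P) ∨ S) ∧ S)   [De Morgan]
⇔ ((¬Q ∨ ¬¬P) ∧ ¬(¬Q ∧ P) ∧ ¬S ∧ ¬S) ∨ (¬¬((Q ∧ ¬P) ∨ (¬Q ∧ P) ∨ S) ∧ S)   [De Morgan]
⇔ ((¬Q ∨ P) ∧ ¬(¬Q ∧ P) ∧ ¬S ∧ ¬S) ∨ (¬¬((Q ∧ ¬P) ∨ (¬Q ∧ P) ∨ S) ∧ S)   [double negation]
⇔ ((¬Q ∨ P) ∧ (¬¬Q ∨ ¬P) ∧ ¬S ∧ ¬S) ∨ (¬¬((Q ∧ ¬P) ∨ (¬Q ∧ P) ∨ S) ∧ S)   [De Morgan]
⇔ ((¬Q ∨ P) ∧ (Q ∨ ¬P) ∧ ¬S ∧ ¬S) ∨ (¬¬((Q ∧ ¬P) ∨ (¬Q ∧ P) ∨ S) ∧ S)   [double negation]
⇔ ((¬Q ∨ P) ∧ (Q ∨ ¬P) ∧ ¬S ∧ ¬S) ∨ (((Q ∧ ¬P) ∨ (¬Q ∧ P) ∨ S) ∧ S)   [double negation]
⇔ (¬Q ∧ Q ∧ ¬S ∧ ¬S) ∨ (¬Q ∧ ¬P ∧ ¬S ∧ ¬S) ∨ (P ∧ Q ∧ ¬S ∧ ¬S) ∨ (P ∧ ¬P ∧ ¬S ∧ ¬S) ∨ (Q ∧ ¬P ∧ S) ∨ (¬Q ∧ P ∧ S) ∨ (S ∧ S)   [distribute ∧ over ∨]
⇔ (¬Q ∧ ¬P ∧ ¬S) ∨ (P ∧ Q ∧ ¬S) ∨ S   [simplify]

(¬Q ∧ ¬P ∧ ¬S) ∨ (P ∧ Q ∧ ¬S) ∨ S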